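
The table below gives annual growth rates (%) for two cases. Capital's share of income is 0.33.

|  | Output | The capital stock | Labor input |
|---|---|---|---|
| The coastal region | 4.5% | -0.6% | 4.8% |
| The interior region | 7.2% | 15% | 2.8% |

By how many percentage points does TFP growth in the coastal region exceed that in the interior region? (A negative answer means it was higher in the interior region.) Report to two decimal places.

1.11 percentage points

Labor's share = 1 − 0.33 = 0.67.
The coastal region: TFP = 4.5 + 0.198 − 3.216 = 1.482%.
The interior region: TFP = 7.2 − 4.95 − 1.876 = 0.374%.
Difference = 1.482 − (0.374) = 1.108 pp.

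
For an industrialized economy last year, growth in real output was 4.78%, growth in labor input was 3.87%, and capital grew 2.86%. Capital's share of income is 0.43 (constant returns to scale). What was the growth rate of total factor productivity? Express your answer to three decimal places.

1.344%

Labor's share = 1 − 0.43 = 0.57.
Capital: 0.43 × 2.86 = 1.2298 pp.
Labor input: 0.57 × 3.87 = 2.2059 pp.
TFP growth = 4.78 − 3.4357 = 1.3443%.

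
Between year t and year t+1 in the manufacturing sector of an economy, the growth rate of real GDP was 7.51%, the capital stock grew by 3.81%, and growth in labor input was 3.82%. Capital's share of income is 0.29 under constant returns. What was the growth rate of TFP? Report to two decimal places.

Labor's share = 1 − 0.29 = 0.71.
The capital stock: 0.29 × 3.81 = 1.1049 pp.
Labor input: 0.71 × 3.82 = 2.7122 pp.
TFP growth = 7.51 − 3.8171 = 3.6929%.

3.69%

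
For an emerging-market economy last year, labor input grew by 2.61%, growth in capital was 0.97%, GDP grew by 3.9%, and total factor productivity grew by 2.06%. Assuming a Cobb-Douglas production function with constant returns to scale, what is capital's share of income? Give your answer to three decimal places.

gY = gA + α·gK + (1−α)·gL, so gY − gA − gL = α(gK − gL).
3.9 − 2.06 − 2.61 = α × (0.97 − 2.61).
-0.77 = -1.64 α, so α = 0.46951.

Capital's share of income is 0.470.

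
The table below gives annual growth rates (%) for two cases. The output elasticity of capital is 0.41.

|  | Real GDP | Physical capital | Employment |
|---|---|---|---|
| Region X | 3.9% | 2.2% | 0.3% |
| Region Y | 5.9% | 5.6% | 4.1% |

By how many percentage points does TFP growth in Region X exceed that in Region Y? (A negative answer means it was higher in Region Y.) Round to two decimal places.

Labor's share = 1 − 0.41 = 0.59.
Region X: TFP = 3.9 − 0.902 − 0.177 = 2.821%.
Region Y: TFP = 5.9 − 2.296 − 2.419 = 1.185%.
Difference = 2.821 − (1.185) = 1.636 pp.

1.64 percentage points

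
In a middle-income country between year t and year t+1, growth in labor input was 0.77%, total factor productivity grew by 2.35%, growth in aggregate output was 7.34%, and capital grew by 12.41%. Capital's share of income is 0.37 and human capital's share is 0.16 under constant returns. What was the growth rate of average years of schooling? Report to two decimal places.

Labor's share = 1 − 0.37 − 0.16 = 0.47.
gY = gA + 0.37×12.41 + 0.47×0.77 + 0.16×g.
0.16×g = 7.34 − 2.35 − 4.9536 = 0.0364.
g = 0.0364 / 0.16 = 0.2275%.

0.23%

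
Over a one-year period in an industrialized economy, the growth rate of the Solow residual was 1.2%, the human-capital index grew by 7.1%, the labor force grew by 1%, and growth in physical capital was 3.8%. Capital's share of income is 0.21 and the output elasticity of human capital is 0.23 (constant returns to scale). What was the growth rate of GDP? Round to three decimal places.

GDP growth was 4.191%.

Labor's share = 1 − 0.21 − 0.23 = 0.56.
Physical capital: 0.21 × 3.8 = 0.798 pp.
The human-capital index: 0.23 × 7.1 = 1.633 pp.
The labor force: 0.56 × 1 = 0.56 pp.
Output growth = 1.2 + 2.991 = 4.191%.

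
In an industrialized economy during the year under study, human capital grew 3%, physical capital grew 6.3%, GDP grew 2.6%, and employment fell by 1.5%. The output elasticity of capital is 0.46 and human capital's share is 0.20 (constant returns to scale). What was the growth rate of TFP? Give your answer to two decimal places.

Labor's share = 1 − 0.46 − 0.2 = 0.34.
Physical capital: 0.46 × 6.3 = 2.898 pp.
Human capital: 0.2 × 3 = 0.6 pp.
Employment: 0.34 × (-1.5) = -0.51 pp.
TFP growth = 2.6 − 2.988 = -0.388%.

-0.39%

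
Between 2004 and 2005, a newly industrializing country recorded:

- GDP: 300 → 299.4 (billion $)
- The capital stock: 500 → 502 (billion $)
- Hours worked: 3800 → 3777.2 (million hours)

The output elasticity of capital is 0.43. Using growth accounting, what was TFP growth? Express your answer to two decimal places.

GDP growth = (299.4 − 300) / 300 = -0.2%.
The capital stock growth = (502 − 500) / 500 = 0.4%.
Hours worked growth = (3777.2 − 3800) / 3800 = -0.6%.
Labor's share = 1 − 0.43 = 0.57.
The capital stock: 0.43 × 0.4 = 0.172 pp.
Hours worked: 0.57 × (-0.6) = -0.342 pp.
TFP growth = -0.2 + 0.17 = -0.03%.

-0.03%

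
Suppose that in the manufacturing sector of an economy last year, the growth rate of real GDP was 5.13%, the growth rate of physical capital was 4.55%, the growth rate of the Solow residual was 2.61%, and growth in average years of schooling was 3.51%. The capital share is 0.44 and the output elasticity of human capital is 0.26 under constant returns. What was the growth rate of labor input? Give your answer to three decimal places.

Labor's share = 1 − 0.44 − 0.26 = 0.3.
gY = gA + 0.44×4.55 + 0.26×3.51 + 0.3×g.
0.3×g = 5.13 − 2.61 − 2.9146 = -0.3946.
g = -0.3946 / 0.3 = -1.31533%.

-1.315%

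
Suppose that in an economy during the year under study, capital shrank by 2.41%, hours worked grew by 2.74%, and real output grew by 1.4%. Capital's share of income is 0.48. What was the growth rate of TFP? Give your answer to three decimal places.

Labor's share = 1 − 0.48 = 0.52.
Capital: 0.48 × (-2.41) = -1.1568 pp.
Hours worked: 0.52 × 2.74 = 1.4248 pp.
TFP growth = 1.4 − 0.268 = 1.132%.

1.132%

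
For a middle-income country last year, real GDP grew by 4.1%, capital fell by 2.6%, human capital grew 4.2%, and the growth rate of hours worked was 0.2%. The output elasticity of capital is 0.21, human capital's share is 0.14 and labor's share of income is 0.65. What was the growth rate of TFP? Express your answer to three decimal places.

Labor's share = 1 − 0.21 − 0.14 = 0.65.
Capital: 0.21 × (-2.6) = -0.546 pp.
Human capital: 0.14 × 4.2 = 0.588 pp.
Hours worked: 0.65 × 0.2 = 0.13 pp.
TFP growth = 4.1 − 0.172 = 3.928%.

3.928%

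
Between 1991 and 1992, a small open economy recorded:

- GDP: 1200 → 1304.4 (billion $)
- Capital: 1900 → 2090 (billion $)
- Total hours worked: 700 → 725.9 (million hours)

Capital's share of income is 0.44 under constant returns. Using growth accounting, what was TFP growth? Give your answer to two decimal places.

2.23%

GDP growth = (1304.4 − 1200) / 1200 = 8.7%.
Capital growth = (2090 − 1900) / 1900 = 10%.
Total hours worked growth = (725.9 − 700) / 700 = 3.7%.
Labor's share = 1 − 0.44 = 0.56.
Capital: 0.44 × 10 = 4.4 pp.
Total hours worked: 0.56 × 3.7 = 2.072 pp.
TFP growth = 8.7 − 6.472 = 2.228%.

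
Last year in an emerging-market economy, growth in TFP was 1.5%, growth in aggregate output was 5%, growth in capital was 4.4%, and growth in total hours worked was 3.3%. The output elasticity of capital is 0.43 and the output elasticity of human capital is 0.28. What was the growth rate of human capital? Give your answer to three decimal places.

Labor's share = 1 − 0.43 − 0.28 = 0.29.
gY = gA + 0.43×4.4 + 0.29×3.3 + 0.28×g.
0.28×g = 5 − 1.5 − 2.849 = 0.651.
g = 0.651 / 0.28 = 2.325%.

Human capital growth was 2.325%.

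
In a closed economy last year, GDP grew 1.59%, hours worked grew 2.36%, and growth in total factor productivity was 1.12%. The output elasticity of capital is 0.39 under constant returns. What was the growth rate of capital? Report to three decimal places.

Labor's share = 1 − 0.39 = 0.61.
gY = gA + 0.61×2.36 + 0.39×g.
0.39×g = 1.59 − 1.12 − 1.4396 = -0.9696.
g = -0.9696 / 0.39 = -2.48615%.

-2.486%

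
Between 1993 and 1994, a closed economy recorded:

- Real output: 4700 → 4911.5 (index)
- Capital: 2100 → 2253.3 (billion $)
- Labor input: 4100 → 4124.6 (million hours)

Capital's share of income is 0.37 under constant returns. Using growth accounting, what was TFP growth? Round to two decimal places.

1.42%

Real output growth = (4911.5 − 4700) / 4700 = 4.5%.
Capital growth = (2253.3 − 2100) / 2100 = 7.3%.
Labor input growth = (4124.6 − 4100) / 4100 = 0.6%.
Labor's share = 1 − 0.37 = 0.63.
Capital: 0.37 × 7.3 = 2.701 pp.
Labor input: 0.63 × 0.6 = 0.378 pp.
TFP growth = 4.5 − 3.079 = 1.421%.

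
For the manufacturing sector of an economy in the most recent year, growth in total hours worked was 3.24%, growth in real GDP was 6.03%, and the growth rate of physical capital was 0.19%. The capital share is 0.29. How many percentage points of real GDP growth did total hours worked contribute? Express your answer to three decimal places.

Labor's share = 1 − 0.29 = 0.71.
Contribution = share × growth = 0.71 × 3.24 = 2.3004 pp.

2.300 pp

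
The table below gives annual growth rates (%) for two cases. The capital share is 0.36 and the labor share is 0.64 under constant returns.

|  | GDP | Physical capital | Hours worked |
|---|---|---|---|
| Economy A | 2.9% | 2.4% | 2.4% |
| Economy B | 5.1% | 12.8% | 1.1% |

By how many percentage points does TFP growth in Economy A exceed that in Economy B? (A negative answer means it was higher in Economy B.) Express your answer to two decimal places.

0.71 percentage points

Labor's share = 1 − 0.36 = 0.64.
Economy A: TFP = 2.9 − 0.864 − 1.536 = 0.5%.
Economy B: TFP = 5.1 − 4.608 − 0.704 = -0.212%.
Difference = 0.5 − (-0.212) = 0.712 pp.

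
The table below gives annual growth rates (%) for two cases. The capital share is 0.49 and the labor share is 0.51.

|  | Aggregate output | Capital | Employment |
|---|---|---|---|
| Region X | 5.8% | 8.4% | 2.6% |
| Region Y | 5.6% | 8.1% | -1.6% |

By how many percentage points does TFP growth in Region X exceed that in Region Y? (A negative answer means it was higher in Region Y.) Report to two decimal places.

Labor's share = 1 − 0.49 = 0.51.
Region X: TFP = 5.8 − 4.116 − 1.326 = 0.358%.
Region Y: TFP = 5.6 − 3.969 + 0.816 = 2.447%.
Difference = 0.358 − (2.447) = -2.089 pp.

-2.09 percentage points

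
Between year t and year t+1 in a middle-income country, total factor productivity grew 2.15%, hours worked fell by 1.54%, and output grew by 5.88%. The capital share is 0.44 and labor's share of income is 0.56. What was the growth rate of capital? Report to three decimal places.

Labor's share = 1 − 0.44 = 0.56.
gY = gA + 0.56×(-1.54) + 0.44×g.
0.44×g = 5.88 − 2.15 + 0.8624 = 4.5924.
g = 4.5924 / 0.44 = 10.43727%.

10.437%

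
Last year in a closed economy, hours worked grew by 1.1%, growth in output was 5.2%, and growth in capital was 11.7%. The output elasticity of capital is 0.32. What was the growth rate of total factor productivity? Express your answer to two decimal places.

Labor's share = 1 − 0.32 = 0.68.
Capital: 0.32 × 11.7 = 3.744 pp.
Hours worked: 0.68 × 1.1 = 0.748 pp.
TFP growth = 5.2 − 4.492 = 0.708%.

Total factor productivity grew 0.71%.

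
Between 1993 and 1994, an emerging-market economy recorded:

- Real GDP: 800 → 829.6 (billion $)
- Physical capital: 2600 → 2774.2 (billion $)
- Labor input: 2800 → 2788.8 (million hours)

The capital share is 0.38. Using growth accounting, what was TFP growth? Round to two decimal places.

Real GDP growth = (829.6 − 800) / 800 = 3.7%.
Physical capital growth = (2774.2 − 2600) / 2600 = 6.7%.
Labor input growth = (2788.8 − 2800) / 2800 = -0.4%.
Labor's share = 1 − 0.38 = 0.62.
Physical capital: 0.38 × 6.7 = 2.546 pp.
Labor input: 0.62 × (-0.4) = -0.248 pp.
TFP growth = 3.7 − 2.298 = 1.402%.

1.40%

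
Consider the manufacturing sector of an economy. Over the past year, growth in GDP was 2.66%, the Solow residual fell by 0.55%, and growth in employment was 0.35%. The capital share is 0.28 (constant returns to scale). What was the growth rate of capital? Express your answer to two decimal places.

Labor's share = 1 − 0.28 = 0.72.
gY = gA + 0.72×0.35 + 0.28×g.
0.28×g = 2.66 + 0.55 − 0.252 = 2.958.
g = 2.958 / 0.28 = 10.5643%.

10.56%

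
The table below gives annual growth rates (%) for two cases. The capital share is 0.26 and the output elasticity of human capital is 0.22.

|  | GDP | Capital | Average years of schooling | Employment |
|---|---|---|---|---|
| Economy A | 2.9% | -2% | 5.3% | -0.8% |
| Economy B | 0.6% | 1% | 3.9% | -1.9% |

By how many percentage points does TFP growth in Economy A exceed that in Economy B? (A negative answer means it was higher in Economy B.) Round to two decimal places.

Labor's share = 1 − 0.26 − 0.22 = 0.52.
Economy A: TFP = 2.9 + 0.52 − 1.166 + 0.416 = 2.67%.
Economy B: TFP = 0.6 − 0.26 − 0.858 + 0.988 = 0.47%.
Difference = 2.67 − (0.47) = 2.2 pp.

2.20 percentage points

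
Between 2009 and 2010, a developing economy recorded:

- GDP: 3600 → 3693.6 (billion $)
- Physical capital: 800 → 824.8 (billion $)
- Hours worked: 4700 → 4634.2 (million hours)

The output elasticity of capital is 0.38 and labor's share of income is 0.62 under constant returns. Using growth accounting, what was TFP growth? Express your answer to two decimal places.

GDP growth = (3693.6 − 3600) / 3600 = 2.6%.
Physical capital growth = (824.8 − 800) / 800 = 3.1%.
Hours worked growth = (4634.2 − 4700) / 4700 = -1.4%.
Labor's share = 1 − 0.38 = 0.62.
Physical capital: 0.38 × 3.1 = 1.178 pp.
Hours worked: 0.62 × (-1.4) = -0.868 pp.
TFP growth = 2.6 − 0.31 = 2.29%.

2.29%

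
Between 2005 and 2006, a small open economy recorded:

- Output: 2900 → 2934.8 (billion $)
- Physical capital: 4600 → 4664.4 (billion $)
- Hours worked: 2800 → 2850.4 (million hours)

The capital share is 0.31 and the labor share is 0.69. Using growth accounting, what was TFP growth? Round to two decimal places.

-0.48%

Output growth = (2934.8 − 2900) / 2900 = 1.2%.
Physical capital growth = (4664.4 − 4600) / 4600 = 1.4%.
Hours worked growth = (2850.4 − 2800) / 2800 = 1.8%.
Labor's share = 1 − 0.31 = 0.69.
Physical capital: 0.31 × 1.4 = 0.434 pp.
Hours worked: 0.69 × 1.8 = 1.242 pp.
TFP growth = 1.2 − 1.676 = -0.476%.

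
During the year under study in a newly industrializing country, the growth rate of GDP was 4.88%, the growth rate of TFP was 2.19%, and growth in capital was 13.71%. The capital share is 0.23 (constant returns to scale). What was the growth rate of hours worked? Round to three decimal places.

-0.602%

Labor's share = 1 − 0.23 = 0.77.
gY = gA + 0.23×13.71 + 0.77×g.
0.77×g = 4.88 − 2.19 − 3.1533 = -0.4633.
g = -0.4633 / 0.77 = -0.60169%.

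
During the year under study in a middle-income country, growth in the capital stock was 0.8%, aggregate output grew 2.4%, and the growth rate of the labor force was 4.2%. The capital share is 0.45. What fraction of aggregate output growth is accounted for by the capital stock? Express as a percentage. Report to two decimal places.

15.00%

The capital stock contributed 0.45 × 0.8 = 0.36 pp.
Share of growth = 0.36 / 2.4 × 100 = 15%.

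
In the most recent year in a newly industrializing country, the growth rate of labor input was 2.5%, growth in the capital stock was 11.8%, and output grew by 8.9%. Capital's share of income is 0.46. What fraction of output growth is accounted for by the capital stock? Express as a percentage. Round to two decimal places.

The capital stock contributed 0.46 × 11.8 = 5.428 pp.
Share of growth = 5.428 / 8.9 × 100 = 60.9888%.

60.99%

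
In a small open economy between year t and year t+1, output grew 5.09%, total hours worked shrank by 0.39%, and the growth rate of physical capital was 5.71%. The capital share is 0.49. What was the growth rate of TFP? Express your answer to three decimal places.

2.491%

Labor's share = 1 − 0.49 = 0.51.
Physical capital: 0.49 × 5.71 = 2.7979 pp.
Total hours worked: 0.51 × (-0.39) = -0.1989 pp.
TFP growth = 5.09 − 2.599 = 2.491%.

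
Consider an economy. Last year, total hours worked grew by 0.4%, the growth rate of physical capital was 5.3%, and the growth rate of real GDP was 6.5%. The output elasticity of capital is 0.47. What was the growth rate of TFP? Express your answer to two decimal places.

Labor's share = 1 − 0.47 = 0.53.
Physical capital: 0.47 × 5.3 = 2.491 pp.
Total hours worked: 0.53 × 0.4 = 0.212 pp.
TFP growth = 6.5 − 2.703 = 3.797%.

TFP growth was 3.80%.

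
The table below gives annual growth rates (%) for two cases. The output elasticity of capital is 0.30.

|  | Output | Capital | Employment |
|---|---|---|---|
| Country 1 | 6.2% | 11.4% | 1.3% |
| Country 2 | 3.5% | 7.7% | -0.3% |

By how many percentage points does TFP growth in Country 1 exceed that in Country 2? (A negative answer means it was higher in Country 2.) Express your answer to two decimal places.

Labor's share = 1 − 0.3 = 0.7.
Country 1: TFP = 6.2 − 3.42 − 0.91 = 1.87%.
Country 2: TFP = 3.5 − 2.31 + 0.21 = 1.4%.
Difference = 1.87 − (1.4) = 0.47 pp.

0.47 percentage points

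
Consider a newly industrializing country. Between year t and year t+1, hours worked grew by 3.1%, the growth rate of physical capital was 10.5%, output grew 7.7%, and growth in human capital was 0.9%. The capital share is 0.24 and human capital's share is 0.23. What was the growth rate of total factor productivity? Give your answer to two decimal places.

3.33%

Labor's share = 1 − 0.24 − 0.23 = 0.53.
Physical capital: 0.24 × 10.5 = 2.52 pp.
Human capital: 0.23 × 0.9 = 0.207 pp.
Hours worked: 0.53 × 3.1 = 1.643 pp.
TFP growth = 7.7 − 4.37 = 3.33%.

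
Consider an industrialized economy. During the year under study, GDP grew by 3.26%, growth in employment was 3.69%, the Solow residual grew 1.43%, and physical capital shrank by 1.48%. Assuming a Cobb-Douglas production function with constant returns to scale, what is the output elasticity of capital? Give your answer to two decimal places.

gY = gA + α·gK + (1−α)·gL, so gY − gA − gL = α(gK − gL).
3.26 − 1.43 − 3.69 = α × (-1.48 − 3.69).
-1.86 = -5.17 α, so α = 0.3598.

α = 0.36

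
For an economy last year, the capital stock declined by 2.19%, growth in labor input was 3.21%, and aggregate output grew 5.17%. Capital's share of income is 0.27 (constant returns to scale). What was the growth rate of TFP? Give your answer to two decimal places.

3.42%

Labor's share = 1 − 0.27 = 0.73.
The capital stock: 0.27 × (-2.19) = -0.5913 pp.
Labor input: 0.73 × 3.21 = 2.3433 pp.
TFP growth = 5.17 − 1.752 = 3.418%.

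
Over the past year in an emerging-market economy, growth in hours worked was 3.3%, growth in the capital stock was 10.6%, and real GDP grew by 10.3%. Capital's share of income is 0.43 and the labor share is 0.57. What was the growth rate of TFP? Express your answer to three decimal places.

Labor's share = 1 − 0.43 = 0.57.
The capital stock: 0.43 × 10.6 = 4.558 pp.
Hours worked: 0.57 × 3.3 = 1.881 pp.
TFP growth = 10.3 − 6.439 = 3.861%.

3.861%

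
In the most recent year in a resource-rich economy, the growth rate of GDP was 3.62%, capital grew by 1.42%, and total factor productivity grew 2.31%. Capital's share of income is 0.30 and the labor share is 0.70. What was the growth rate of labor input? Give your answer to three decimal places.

Labor input growth was 1.263%.

Labor's share = 1 − 0.3 = 0.7.
gY = gA + 0.3×1.42 + 0.7×g.
0.7×g = 3.62 − 2.31 − 0.426 = 0.884.
g = 0.884 / 0.7 = 1.26286%.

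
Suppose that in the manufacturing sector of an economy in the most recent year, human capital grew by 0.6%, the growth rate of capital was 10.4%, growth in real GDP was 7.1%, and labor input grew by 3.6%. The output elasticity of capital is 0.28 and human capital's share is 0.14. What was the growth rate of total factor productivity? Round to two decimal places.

Labor's share = 1 − 0.28 − 0.14 = 0.58.
Capital: 0.28 × 10.4 = 2.912 pp.
Human capital: 0.14 × 0.6 = 0.084 pp.
Labor input: 0.58 × 3.6 = 2.088 pp.
TFP growth = 7.1 − 5.084 = 2.016%.

2.02%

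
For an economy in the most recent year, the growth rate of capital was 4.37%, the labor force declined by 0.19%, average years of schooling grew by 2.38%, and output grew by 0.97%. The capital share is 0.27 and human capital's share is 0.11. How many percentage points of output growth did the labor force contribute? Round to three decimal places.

-0.118 percentage points

Labor's share = 1 − 0.27 − 0.11 = 0.62.
Contribution = share × growth = 0.62 × (-0.19) = -0.1178 pp.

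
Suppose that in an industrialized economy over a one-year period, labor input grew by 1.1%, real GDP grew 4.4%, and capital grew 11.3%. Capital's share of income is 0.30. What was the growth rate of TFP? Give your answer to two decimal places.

Labor's share = 1 − 0.3 = 0.7.
Capital: 0.3 × 11.3 = 3.39 pp.
Labor input: 0.7 × 1.1 = 0.77 pp.
TFP growth = 4.4 − 4.16 = 0.24%.

0.24%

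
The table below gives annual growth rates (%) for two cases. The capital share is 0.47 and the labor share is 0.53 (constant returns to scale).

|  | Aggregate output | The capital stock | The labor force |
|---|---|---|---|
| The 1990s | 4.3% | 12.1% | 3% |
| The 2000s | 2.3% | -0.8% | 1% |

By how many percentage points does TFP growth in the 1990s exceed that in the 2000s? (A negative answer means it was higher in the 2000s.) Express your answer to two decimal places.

Labor's share = 1 − 0.47 = 0.53.
The 1990s: TFP = 4.3 − 5.687 − 1.59 = -2.977%.
The 2000s: TFP = 2.3 + 0.376 − 0.53 = 2.146%.
Difference = -2.977 − (2.146) = -5.123 pp.

-5.12 percentage points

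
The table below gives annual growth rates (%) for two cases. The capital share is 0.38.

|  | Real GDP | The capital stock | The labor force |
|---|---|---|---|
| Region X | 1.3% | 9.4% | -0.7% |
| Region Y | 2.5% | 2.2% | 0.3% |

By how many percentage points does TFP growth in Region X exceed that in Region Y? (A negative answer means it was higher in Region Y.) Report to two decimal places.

Labor's share = 1 − 0.38 = 0.62.
Region X: TFP = 1.3 − 3.572 + 0.434 = -1.838%.
Region Y: TFP = 2.5 − 0.836 − 0.186 = 1.478%.
Difference = -1.838 − (1.478) = -3.316 pp.

-3.32 percentage points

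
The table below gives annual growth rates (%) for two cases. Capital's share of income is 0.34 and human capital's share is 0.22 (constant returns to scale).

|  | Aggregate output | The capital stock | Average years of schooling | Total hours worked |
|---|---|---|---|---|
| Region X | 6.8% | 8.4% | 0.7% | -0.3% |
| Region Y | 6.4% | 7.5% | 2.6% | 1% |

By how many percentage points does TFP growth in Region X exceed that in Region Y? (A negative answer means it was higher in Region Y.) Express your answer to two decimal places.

Labor's share = 1 − 0.34 − 0.22 = 0.44.
Region X: TFP = 6.8 − 2.856 − 0.154 + 0.132 = 3.922%.
Region Y: TFP = 6.4 − 2.55 − 0.572 − 0.44 = 2.838%.
Difference = 3.922 − (2.838) = 1.084 pp.

1.08 percentage points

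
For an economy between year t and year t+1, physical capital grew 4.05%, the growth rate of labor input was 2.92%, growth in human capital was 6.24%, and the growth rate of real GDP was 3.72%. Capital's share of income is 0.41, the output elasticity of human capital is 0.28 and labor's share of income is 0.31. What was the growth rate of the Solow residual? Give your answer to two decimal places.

Labor's share = 1 − 0.41 − 0.28 = 0.31.
Physical capital: 0.41 × 4.05 = 1.6605 pp.
Human capital: 0.28 × 6.24 = 1.7472 pp.
Labor input: 0.31 × 2.92 = 0.9052 pp.
TFP growth = 3.72 − 4.3129 = -0.5929%.

-0.59%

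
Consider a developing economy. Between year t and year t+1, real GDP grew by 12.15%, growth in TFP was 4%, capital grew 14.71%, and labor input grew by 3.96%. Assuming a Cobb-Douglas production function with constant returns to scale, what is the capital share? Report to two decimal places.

gY = gA + α·gK + (1−α)·gL, so gY − gA − gL = α(gK − gL).
12.15 − 4 − 3.96 = α × (14.71 − 3.96).
4.19 = 10.75 α, so α = 0.3898.

The capital share is 0.39.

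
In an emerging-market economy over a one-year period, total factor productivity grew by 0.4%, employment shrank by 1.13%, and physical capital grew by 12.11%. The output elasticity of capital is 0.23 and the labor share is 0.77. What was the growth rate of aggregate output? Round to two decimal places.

Aggregate output grew 2.32%.

Labor's share = 1 − 0.23 = 0.77.
Physical capital: 0.23 × 12.11 = 2.7853 pp.
Employment: 0.77 × (-1.13) = -0.8701 pp.
Output growth = 0.4 + 1.9152 = 2.3152%.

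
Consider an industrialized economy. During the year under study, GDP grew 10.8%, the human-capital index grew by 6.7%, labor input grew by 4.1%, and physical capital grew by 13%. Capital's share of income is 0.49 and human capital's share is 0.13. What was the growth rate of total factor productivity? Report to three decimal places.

Labor's share = 1 − 0.49 − 0.13 = 0.38.
Physical capital: 0.49 × 13 = 6.37 pp.
The human-capital index: 0.13 × 6.7 = 0.871 pp.
Labor input: 0.38 × 4.1 = 1.558 pp.
TFP growth = 10.8 − 8.799 = 2.001%.

2.001%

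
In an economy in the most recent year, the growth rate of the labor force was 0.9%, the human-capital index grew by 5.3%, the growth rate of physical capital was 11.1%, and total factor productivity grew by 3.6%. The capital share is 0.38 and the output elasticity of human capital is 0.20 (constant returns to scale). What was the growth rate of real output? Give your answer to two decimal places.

Labor's share = 1 − 0.38 − 0.2 = 0.42.
Physical capital: 0.38 × 11.1 = 4.218 pp.
The human-capital index: 0.2 × 5.3 = 1.06 pp.
The labor force: 0.42 × 0.9 = 0.378 pp.
Output growth = 3.6 + 5.656 = 9.256%.

9.26%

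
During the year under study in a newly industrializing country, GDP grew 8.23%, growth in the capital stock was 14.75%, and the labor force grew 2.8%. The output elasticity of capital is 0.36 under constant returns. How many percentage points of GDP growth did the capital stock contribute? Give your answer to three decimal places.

5.310

Contribution = share × growth = 0.36 × 14.75 = 5.31 pp.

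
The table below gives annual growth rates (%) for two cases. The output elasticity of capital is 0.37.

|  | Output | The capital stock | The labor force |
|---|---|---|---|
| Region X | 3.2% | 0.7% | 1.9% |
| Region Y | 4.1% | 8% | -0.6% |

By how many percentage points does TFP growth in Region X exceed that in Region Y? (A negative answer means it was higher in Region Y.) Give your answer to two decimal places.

0.23 percentage points

Labor's share = 1 − 0.37 = 0.63.
Region X: TFP = 3.2 − 0.259 − 1.197 = 1.744%.
Region Y: TFP = 4.1 − 2.96 + 0.378 = 1.518%.
Difference = 1.744 − (1.518) = 0.226 pp.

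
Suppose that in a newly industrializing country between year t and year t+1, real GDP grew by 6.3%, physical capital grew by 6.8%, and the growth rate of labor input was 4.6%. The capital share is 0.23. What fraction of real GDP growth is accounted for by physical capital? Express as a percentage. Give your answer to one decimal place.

Physical capital contributed 0.23 × 6.8 = 1.564 pp.
Share of growth = 1.564 / 6.3 × 100 = 24.825%.

24.8%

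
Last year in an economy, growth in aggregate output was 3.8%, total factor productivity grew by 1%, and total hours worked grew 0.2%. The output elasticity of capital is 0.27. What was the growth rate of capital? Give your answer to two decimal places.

9.83%

Labor's share = 1 − 0.27 = 0.73.
gY = gA + 0.73×0.2 + 0.27×g.
0.27×g = 3.8 − 1 − 0.146 = 2.654.
g = 2.654 / 0.27 = 9.8296%.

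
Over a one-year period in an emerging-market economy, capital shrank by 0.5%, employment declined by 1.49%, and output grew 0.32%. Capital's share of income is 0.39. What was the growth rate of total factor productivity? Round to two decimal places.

Labor's share = 1 − 0.39 = 0.61.
Capital: 0.39 × (-0.5) = -0.195 pp.
Employment: 0.61 × (-1.49) = -0.9089 pp.
TFP growth = 0.32 + 1.1039 = 1.4239%.

1.42%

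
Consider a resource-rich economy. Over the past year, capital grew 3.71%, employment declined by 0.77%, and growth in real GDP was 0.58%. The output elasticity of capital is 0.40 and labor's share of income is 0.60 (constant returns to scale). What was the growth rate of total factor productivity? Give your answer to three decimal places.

Labor's share = 1 − 0.4 = 0.6.
Capital: 0.4 × 3.71 = 1.484 pp.
Employment: 0.6 × (-0.77) = -0.462 pp.
TFP growth = 0.58 − 1.022 = -0.442%.

-0.442%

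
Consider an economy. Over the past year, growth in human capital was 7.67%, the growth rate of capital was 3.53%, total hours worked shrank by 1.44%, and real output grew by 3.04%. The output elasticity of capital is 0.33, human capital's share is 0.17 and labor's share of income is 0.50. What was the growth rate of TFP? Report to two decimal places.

1.29%

Labor's share = 1 − 0.33 − 0.17 = 0.5.
Capital: 0.33 × 3.53 = 1.1649 pp.
Human capital: 0.17 × 7.67 = 1.3039 pp.
Total hours worked: 0.5 × (-1.44) = -0.72 pp.
TFP growth = 3.04 − 1.7488 = 1.2912%.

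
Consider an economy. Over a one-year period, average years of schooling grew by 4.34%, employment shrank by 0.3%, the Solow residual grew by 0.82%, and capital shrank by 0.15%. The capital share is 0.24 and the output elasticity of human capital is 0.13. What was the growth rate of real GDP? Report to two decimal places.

1.16%

Labor's share = 1 − 0.24 − 0.13 = 0.63.
Capital: 0.24 × (-0.15) = -0.036 pp.
Average years of schooling: 0.13 × 4.34 = 0.5642 pp.
Employment: 0.63 × (-0.3) = -0.189 pp.
Output growth = 0.82 + 0.3392 = 1.1592%.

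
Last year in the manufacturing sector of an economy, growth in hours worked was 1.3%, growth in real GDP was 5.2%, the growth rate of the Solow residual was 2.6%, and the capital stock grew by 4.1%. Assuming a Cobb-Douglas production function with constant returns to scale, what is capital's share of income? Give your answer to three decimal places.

0.464

gY = gA + α·gK + (1−α)·gL, so gY − gA − gL = α(gK − gL).
5.2 − 2.6 − 1.3 = α × (4.1 − 1.3).
1.3 = 2.8 α, so α = 0.46429.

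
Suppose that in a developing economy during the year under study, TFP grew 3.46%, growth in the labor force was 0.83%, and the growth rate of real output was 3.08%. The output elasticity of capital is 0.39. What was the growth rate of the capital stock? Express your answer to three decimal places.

Labor's share = 1 − 0.39 = 0.61.
gY = gA + 0.61×0.83 + 0.39×g.
0.39×g = 3.08 − 3.46 − 0.5063 = -0.8863.
g = -0.8863 / 0.39 = -2.27256%.

-2.273%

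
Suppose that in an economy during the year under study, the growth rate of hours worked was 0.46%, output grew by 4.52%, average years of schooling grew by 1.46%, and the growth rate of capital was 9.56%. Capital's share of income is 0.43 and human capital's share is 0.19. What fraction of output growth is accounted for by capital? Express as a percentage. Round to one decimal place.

Capital accounted for 90.9% of growth.

Capital contributed 0.43 × 9.56 = 4.1108 pp.
Share of growth = 4.1108 / 4.52 × 100 = 90.947%.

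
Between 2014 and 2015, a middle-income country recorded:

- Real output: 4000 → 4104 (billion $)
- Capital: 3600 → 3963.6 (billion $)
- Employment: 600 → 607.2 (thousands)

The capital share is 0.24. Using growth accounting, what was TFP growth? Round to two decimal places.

-0.74%

Real output growth = (4104 − 4000) / 4000 = 2.6%.
Capital growth = (3963.6 − 3600) / 3600 = 10.1%.
Employment growth = (607.2 − 600) / 600 = 1.2%.
Labor's share = 1 − 0.24 = 0.76.
Capital: 0.24 × 10.1 = 2.424 pp.
Employment: 0.76 × 1.2 = 0.912 pp.
TFP growth = 2.6 − 3.336 = -0.736%.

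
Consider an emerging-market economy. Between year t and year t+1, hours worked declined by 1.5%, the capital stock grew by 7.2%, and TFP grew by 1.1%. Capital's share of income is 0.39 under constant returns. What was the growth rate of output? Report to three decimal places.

Labor's share = 1 − 0.39 = 0.61.
The capital stock: 0.39 × 7.2 = 2.808 pp.
Hours worked: 0.61 × (-1.5) = -0.915 pp.
Output growth = 1.1 + 1.893 = 2.993%.

2.993%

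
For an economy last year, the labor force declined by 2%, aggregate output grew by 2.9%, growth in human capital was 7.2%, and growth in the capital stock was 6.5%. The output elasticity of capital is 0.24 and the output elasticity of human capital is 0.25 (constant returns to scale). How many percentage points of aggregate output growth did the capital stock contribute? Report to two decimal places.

Contribution = share × growth = 0.24 × 6.5 = 1.56 pp.

1.56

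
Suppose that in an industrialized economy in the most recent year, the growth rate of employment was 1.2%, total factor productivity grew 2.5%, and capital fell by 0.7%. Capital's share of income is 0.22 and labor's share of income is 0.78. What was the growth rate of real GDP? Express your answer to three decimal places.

Labor's share = 1 − 0.22 = 0.78.
Capital: 0.22 × (-0.7) = -0.154 pp.
Employment: 0.78 × 1.2 = 0.936 pp.
Output growth = 2.5 + 0.782 = 3.282%.

3.282%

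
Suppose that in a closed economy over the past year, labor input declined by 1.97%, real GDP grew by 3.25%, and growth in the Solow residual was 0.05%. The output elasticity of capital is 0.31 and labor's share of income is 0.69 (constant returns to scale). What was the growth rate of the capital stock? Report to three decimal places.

The capital stock grew 14.707%.

Labor's share = 1 − 0.31 = 0.69.
gY = gA + 0.69×(-1.97) + 0.31×g.
0.31×g = 3.25 − 0.05 + 1.3593 = 4.5593.
g = 4.5593 / 0.31 = 14.70742%.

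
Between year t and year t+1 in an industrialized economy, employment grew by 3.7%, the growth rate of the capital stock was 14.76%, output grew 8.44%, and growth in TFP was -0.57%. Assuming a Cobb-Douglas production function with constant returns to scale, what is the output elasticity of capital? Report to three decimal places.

0.480

gY = gA + α·gK + (1−α)·gL, so gY − gA − gL = α(gK − gL).
8.44 + 0.57 − 3.7 = α × (14.76 − 3.7).
5.31 = 11.06 α, so α = 0.48011.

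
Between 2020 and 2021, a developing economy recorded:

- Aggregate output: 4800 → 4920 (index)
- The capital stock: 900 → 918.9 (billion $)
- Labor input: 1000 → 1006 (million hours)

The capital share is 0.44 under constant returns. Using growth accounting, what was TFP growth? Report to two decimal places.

Aggregate output growth = (4920 − 4800) / 4800 = 2.5%.
The capital stock growth = (918.9 − 900) / 900 = 2.1%.
Labor input growth = (1006 − 1000) / 1000 = 0.6%.
Labor's share = 1 − 0.44 = 0.56.
The capital stock: 0.44 × 2.1 = 0.924 pp.
Labor input: 0.56 × 0.6 = 0.336 pp.
TFP growth = 2.5 − 1.26 = 1.24%.

TFP growth was 1.24%.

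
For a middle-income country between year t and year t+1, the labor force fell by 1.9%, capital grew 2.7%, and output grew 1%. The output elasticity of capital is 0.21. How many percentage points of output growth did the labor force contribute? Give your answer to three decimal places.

Labor's share = 1 − 0.21 = 0.79.
Contribution = share × growth = 0.79 × (-1.9) = -1.501 pp.

-1.501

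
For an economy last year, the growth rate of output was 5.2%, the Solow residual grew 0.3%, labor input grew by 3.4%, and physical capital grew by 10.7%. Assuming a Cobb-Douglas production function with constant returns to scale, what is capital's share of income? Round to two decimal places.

gY = gA + α·gK + (1−α)·gL, so gY − gA − gL = α(gK − gL).
5.2 − 0.3 − 3.4 = α × (10.7 − 3.4).
1.5 = 7.3 α, so α = 0.2055.

Capital's share of income is 0.21.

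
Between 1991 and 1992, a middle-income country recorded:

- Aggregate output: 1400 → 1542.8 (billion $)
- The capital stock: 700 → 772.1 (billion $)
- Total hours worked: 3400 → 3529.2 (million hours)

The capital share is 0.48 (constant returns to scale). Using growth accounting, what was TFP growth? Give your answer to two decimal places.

Aggregate output growth = (1542.8 − 1400) / 1400 = 10.2%.
The capital stock growth = (772.1 − 700) / 700 = 10.3%.
Total hours worked growth = (3529.2 − 3400) / 3400 = 3.8%.
Labor's share = 1 − 0.48 = 0.52.
The capital stock: 0.48 × 10.3 = 4.944 pp.
Total hours worked: 0.52 × 3.8 = 1.976 pp.
TFP growth = 10.2 − 6.92 = 3.28%.

TFP growth was 3.28%.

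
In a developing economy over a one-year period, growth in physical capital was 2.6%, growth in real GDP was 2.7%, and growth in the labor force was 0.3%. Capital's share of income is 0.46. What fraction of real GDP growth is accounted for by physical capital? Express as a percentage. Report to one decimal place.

44.3%

Physical capital contributed 0.46 × 2.6 = 1.196 pp.
Share of growth = 1.196 / 2.7 × 100 = 44.296%.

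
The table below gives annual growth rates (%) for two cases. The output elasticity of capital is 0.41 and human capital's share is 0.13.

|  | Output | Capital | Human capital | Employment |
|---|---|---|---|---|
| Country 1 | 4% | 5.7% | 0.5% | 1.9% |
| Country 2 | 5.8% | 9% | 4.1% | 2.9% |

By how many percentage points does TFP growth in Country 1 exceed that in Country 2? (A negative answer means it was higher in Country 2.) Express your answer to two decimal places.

Labor's share = 1 − 0.41 − 0.13 = 0.46.
Country 1: TFP = 4 − 2.337 − 0.065 − 0.874 = 0.724%.
Country 2: TFP = 5.8 − 3.69 − 0.533 − 1.334 = 0.243%.
Difference = 0.724 − (0.243) = 0.481 pp.

0.48 percentage points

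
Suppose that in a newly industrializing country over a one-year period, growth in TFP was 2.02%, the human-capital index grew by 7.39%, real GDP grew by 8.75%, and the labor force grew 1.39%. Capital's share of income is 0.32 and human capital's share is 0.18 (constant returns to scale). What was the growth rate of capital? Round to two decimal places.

Labor's share = 1 − 0.32 − 0.18 = 0.5.
gY = gA + 0.18×7.39 + 0.5×1.39 + 0.32×g.
0.32×g = 8.75 − 2.02 − 2.0252 = 4.7048.
g = 4.7048 / 0.32 = 14.7025%.

14.70%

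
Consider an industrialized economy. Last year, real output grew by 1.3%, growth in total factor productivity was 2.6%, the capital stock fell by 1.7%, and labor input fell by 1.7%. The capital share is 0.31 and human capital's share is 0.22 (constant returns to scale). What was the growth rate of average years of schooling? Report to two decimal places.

Labor's share = 1 − 0.31 − 0.22 = 0.47.
gY = gA + 0.31×(-1.7) + 0.47×(-1.7) + 0.22×g.
0.22×g = 1.3 − 2.6 + 1.326 = 0.026.
g = 0.026 / 0.22 = 0.1182%.

0.12%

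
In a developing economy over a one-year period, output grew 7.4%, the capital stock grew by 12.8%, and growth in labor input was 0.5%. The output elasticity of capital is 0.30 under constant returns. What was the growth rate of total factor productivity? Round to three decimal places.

Labor's share = 1 − 0.3 = 0.7.
The capital stock: 0.3 × 12.8 = 3.84 pp.
Labor input: 0.7 × 0.5 = 0.35 pp.
TFP growth = 7.4 − 4.19 = 3.21%.

Total factor productivity growth was 3.210%.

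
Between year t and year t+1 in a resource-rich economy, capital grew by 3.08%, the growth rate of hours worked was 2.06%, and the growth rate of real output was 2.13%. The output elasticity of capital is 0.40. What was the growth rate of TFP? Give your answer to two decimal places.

Labor's share = 1 − 0.4 = 0.6.
Capital: 0.4 × 3.08 = 1.232 pp.
Hours worked: 0.6 × 2.06 = 1.236 pp.
TFP growth = 2.13 − 2.468 = -0.338%.

-0.34%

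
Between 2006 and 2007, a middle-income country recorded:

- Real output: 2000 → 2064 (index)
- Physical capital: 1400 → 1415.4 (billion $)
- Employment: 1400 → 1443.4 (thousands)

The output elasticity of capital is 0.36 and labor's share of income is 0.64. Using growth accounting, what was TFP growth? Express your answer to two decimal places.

TFP grew 0.82%.

Real output growth = (2064 − 2000) / 2000 = 3.2%.
Physical capital growth = (1415.4 − 1400) / 1400 = 1.1%.
Employment growth = (1443.4 − 1400) / 1400 = 3.1%.
Labor's share = 1 − 0.36 = 0.64.
Physical capital: 0.36 × 1.1 = 0.396 pp.
Employment: 0.64 × 3.1 = 1.984 pp.
TFP growth = 3.2 − 2.38 = 0.82%.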